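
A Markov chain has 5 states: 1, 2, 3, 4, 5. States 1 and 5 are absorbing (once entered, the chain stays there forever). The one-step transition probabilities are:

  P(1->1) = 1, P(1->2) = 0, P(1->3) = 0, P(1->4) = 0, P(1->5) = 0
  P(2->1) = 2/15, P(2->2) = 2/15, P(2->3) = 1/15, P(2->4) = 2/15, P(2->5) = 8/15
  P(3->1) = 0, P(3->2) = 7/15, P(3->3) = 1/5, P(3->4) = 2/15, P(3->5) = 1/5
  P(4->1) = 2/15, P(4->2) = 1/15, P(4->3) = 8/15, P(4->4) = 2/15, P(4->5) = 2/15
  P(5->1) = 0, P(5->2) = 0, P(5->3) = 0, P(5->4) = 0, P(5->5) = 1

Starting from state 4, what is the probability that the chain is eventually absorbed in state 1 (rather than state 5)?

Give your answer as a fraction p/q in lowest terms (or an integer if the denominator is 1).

Answer: 434/1591

Derivation:
Let a_i = P(absorbed in 1 | start in state i).
Boundary conditions: a_1 = 1, a_5 = 0.
For each transient state i, a_i = sum_j P(i->j) * a_j:
  a_2 = 2/15*a_1 + 2/15*a_2 + 1/15*a_3 + 2/15*a_4 + 8/15*a_5
  a_3 = 0*a_1 + 7/15*a_2 + 1/5*a_3 + 2/15*a_4 + 1/5*a_5
  a_4 = 2/15*a_1 + 1/15*a_2 + 8/15*a_3 + 2/15*a_4 + 2/15*a_5

Substituting a_1 = 1 and a_5 = 0, rearrange to (I - Q) a = r where r[i] = P(i -> 1):
  [13/15, -1/15, -2/15] . (a_2, a_3, a_4) = 2/15
  [-7/15, 4/5, -2/15] . (a_2, a_3, a_4) = 0
  [-1/15, -8/15, 13/15] . (a_2, a_3, a_4) = 2/15

Solving yields:
  a_2 = 332/1591
  a_3 = 266/1591
  a_4 = 434/1591

Starting state is 4, so the absorption probability is a_4 = 434/1591.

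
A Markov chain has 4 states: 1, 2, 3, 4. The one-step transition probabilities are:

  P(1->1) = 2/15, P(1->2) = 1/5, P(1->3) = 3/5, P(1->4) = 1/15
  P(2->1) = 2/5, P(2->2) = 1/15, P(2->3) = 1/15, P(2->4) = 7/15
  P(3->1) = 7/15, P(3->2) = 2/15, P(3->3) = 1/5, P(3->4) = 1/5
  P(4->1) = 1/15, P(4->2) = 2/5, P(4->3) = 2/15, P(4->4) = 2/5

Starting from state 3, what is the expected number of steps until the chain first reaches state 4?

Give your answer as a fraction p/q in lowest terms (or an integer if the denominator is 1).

Let h_i = expected steps to first reach 4 from state i.
Boundary: h_4 = 0.
First-step equations for the other states:
  h_1 = 1 + 2/15*h_1 + 1/5*h_2 + 3/5*h_3 + 1/15*h_4
  h_2 = 1 + 2/5*h_1 + 1/15*h_2 + 1/15*h_3 + 7/15*h_4
  h_3 = 1 + 7/15*h_1 + 2/15*h_2 + 1/5*h_3 + 1/5*h_4

Substituting h_4 = 0 and rearranging gives the linear system (I - Q) h = 1:
  [13/15, -1/5, -3/5] . (h_1, h_2, h_3) = 1
  [-2/5, 14/15, -1/15] . (h_1, h_2, h_3) = 1
  [-7/15, -2/15, 4/5] . (h_1, h_2, h_3) = 1

Solving yields:
  h_1 = 5235/931
  h_2 = 3585/931
  h_3 = 4815/931

Starting state is 3, so the expected hitting time is h_3 = 4815/931.

Answer: 4815/931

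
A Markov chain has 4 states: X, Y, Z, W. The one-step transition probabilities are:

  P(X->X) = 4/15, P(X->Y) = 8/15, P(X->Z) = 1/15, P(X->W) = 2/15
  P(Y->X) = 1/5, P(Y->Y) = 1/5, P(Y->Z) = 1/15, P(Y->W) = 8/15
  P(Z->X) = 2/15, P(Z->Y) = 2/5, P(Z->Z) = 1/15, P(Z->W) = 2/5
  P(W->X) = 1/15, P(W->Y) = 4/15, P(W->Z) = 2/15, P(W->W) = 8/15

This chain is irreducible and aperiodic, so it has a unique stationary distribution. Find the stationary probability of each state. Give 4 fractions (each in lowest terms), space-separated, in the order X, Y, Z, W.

Answer: 211/1496 445/1496 73/748 347/748

Derivation:
The stationary distribution satisfies pi = pi * P, i.e.:
  pi_X = 4/15*pi_X + 1/5*pi_Y + 2/15*pi_Z + 1/15*pi_W
  pi_Y = 8/15*pi_X + 1/5*pi_Y + 2/5*pi_Z + 4/15*pi_W
  pi_Z = 1/15*pi_X + 1/15*pi_Y + 1/15*pi_Z + 2/15*pi_W
  pi_W = 2/15*pi_X + 8/15*pi_Y + 2/5*pi_Z + 8/15*pi_W
with normalization: pi_X + pi_Y + pi_Z + pi_W = 1.

Using the first 3 balance equations plus normalization, the linear system A*pi = b is:
  [-11/15, 1/5, 2/15, 1/15] . pi = 0
  [8/15, -4/5, 2/5, 4/15] . pi = 0
  [1/15, 1/15, -14/15, 2/15] . pi = 0
  [1, 1, 1, 1] . pi = 1

Solving yields:
  pi_X = 211/1496
  pi_Y = 445/1496
  pi_Z = 73/748
  pi_W = 347/748

Verification (pi * P):
  211/1496*4/15 + 445/1496*1/5 + 73/748*2/15 + 347/748*1/15 = 211/1496 = pi_X  (ok)
  211/1496*8/15 + 445/1496*1/5 + 73/748*2/5 + 347/748*4/15 = 445/1496 = pi_Y  (ok)
  211/1496*1/15 + 445/1496*1/15 + 73/748*1/15 + 347/748*2/15 = 73/748 = pi_Z  (ok)
  211/1496*2/15 + 445/1496*8/15 + 73/748*2/5 + 347/748*8/15 = 347/748 = pi_W  (ok)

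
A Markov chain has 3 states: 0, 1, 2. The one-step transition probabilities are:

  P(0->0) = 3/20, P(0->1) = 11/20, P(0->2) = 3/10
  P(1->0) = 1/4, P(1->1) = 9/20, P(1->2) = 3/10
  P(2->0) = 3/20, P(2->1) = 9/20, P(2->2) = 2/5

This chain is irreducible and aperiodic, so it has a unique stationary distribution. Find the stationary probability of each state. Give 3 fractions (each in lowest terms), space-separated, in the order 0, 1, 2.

Answer: 13/66 31/66 1/3

Derivation:
The stationary distribution satisfies pi = pi * P, i.e.:
  pi_0 = 3/20*pi_0 + 1/4*pi_1 + 3/20*pi_2
  pi_1 = 11/20*pi_0 + 9/20*pi_1 + 9/20*pi_2
  pi_2 = 3/10*pi_0 + 3/10*pi_1 + 2/5*pi_2
with normalization: pi_0 + pi_1 + pi_2 = 1.

Using the first 2 balance equations plus normalization, the linear system A*pi = b is:
  [-17/20, 1/4, 3/20] . pi = 0
  [11/20, -11/20, 9/20] . pi = 0
  [1, 1, 1] . pi = 1

Solving yields:
  pi_0 = 13/66
  pi_1 = 31/66
  pi_2 = 1/3

Verification (pi * P):
  13/66*3/20 + 31/66*1/4 + 1/3*3/20 = 13/66 = pi_0  (ok)
  13/66*11/20 + 31/66*9/20 + 1/3*9/20 = 31/66 = pi_1  (ok)
  13/66*3/10 + 31/66*3/10 + 1/3*2/5 = 1/3 = pi_2  (ok)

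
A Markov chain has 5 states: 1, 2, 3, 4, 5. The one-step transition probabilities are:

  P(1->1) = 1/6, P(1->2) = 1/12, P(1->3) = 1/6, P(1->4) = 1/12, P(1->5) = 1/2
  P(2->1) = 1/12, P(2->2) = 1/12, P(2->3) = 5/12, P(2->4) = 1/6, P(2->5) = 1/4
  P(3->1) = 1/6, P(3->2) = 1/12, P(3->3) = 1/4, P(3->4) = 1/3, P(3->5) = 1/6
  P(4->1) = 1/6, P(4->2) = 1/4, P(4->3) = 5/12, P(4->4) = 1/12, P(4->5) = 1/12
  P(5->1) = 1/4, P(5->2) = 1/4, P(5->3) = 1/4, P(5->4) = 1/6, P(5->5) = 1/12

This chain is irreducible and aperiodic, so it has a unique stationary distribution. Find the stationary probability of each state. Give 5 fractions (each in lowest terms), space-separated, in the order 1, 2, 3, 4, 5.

The stationary distribution satisfies pi = pi * P, i.e.:
  pi_1 = 1/6*pi_1 + 1/12*pi_2 + 1/6*pi_3 + 1/6*pi_4 + 1/4*pi_5
  pi_2 = 1/12*pi_1 + 1/12*pi_2 + 1/12*pi_3 + 1/4*pi_4 + 1/4*pi_5
  pi_3 = 1/6*pi_1 + 5/12*pi_2 + 1/4*pi_3 + 5/12*pi_4 + 1/4*pi_5
  pi_4 = 1/12*pi_1 + 1/6*pi_2 + 1/3*pi_3 + 1/12*pi_4 + 1/6*pi_5
  pi_5 = 1/2*pi_1 + 1/4*pi_2 + 1/6*pi_3 + 1/12*pi_4 + 1/12*pi_5
with normalization: pi_1 + pi_2 + pi_3 + pi_4 + pi_5 = 1.

Using the first 4 balance equations plus normalization, the linear system A*pi = b is:
  [-5/6, 1/12, 1/6, 1/6, 1/4] . pi = 0
  [1/12, -11/12, 1/12, 1/4, 1/4] . pi = 0
  [1/6, 5/12, -3/4, 5/12, 1/4] . pi = 0
  [1/12, 1/6, 1/3, -11/12, 1/6] . pi = 0
  [1, 1, 1, 1, 1] . pi = 1

Solving yields:
  pi_1 = 2340/13661
  pi_2 = 4049/27322
  pi_3 = 3980/13661
  pi_4 = 2534/13661
  pi_5 = 5565/27322

Verification (pi * P):
  2340/13661*1/6 + 4049/27322*1/12 + 3980/13661*1/6 + 2534/13661*1/6 + 5565/27322*1/4 = 2340/13661 = pi_1  (ok)
  2340/13661*1/12 + 4049/27322*1/12 + 3980/13661*1/12 + 2534/13661*1/4 + 5565/27322*1/4 = 4049/27322 = pi_2  (ok)
  2340/13661*1/6 + 4049/27322*5/12 + 3980/13661*1/4 + 2534/13661*5/12 + 5565/27322*1/4 = 3980/13661 = pi_3  (ok)
  2340/13661*1/12 + 4049/27322*1/6 + 3980/13661*1/3 + 2534/13661*1/12 + 5565/27322*1/6 = 2534/13661 = pi_4  (ok)
  2340/13661*1/2 + 4049/27322*1/4 + 3980/13661*1/6 + 2534/13661*1/12 + 5565/27322*1/12 = 5565/27322 = pi_5  (ok)

Answer: 2340/13661 4049/27322 3980/13661 2534/13661 5565/27322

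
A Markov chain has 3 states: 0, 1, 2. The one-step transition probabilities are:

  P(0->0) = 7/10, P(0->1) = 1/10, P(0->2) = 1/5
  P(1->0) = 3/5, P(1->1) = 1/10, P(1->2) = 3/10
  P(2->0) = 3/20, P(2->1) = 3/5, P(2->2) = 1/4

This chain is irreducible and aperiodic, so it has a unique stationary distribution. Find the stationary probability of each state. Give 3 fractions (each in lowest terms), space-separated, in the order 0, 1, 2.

The stationary distribution satisfies pi = pi * P, i.e.:
  pi_0 = 7/10*pi_0 + 3/5*pi_1 + 3/20*pi_2
  pi_1 = 1/10*pi_0 + 1/10*pi_1 + 3/5*pi_2
  pi_2 = 1/5*pi_0 + 3/10*pi_1 + 1/4*pi_2
with normalization: pi_0 + pi_1 + pi_2 = 1.

Using the first 2 balance equations plus normalization, the linear system A*pi = b is:
  [-3/10, 3/5, 3/20] . pi = 0
  [1/10, -9/10, 3/5] . pi = 0
  [1, 1, 1] . pi = 1

Solving yields:
  pi_0 = 11/20
  pi_1 = 13/60
  pi_2 = 7/30

Verification (pi * P):
  11/20*7/10 + 13/60*3/5 + 7/30*3/20 = 11/20 = pi_0  (ok)
  11/20*1/10 + 13/60*1/10 + 7/30*3/5 = 13/60 = pi_1  (ok)
  11/20*1/5 + 13/60*3/10 + 7/30*1/4 = 7/30 = pi_2  (ok)

Answer: 11/20 13/60 7/30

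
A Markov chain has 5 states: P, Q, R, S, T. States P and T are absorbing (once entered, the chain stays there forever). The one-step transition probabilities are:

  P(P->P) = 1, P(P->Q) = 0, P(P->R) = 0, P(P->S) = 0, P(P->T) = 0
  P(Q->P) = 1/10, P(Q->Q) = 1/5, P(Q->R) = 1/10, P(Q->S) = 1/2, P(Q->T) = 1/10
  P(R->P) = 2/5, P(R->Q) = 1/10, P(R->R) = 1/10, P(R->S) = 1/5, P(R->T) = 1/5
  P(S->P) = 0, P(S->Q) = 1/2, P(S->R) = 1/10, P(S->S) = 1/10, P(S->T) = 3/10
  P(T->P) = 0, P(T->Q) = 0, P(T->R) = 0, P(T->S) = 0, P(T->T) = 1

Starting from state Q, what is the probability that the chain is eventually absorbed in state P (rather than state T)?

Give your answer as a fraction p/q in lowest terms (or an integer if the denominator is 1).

Let a_i = P(absorbed in P | start in state i).
Boundary conditions: a_P = 1, a_T = 0.
For each transient state i, a_i = sum_j P(i->j) * a_j:
  a_Q = 1/10*a_P + 1/5*a_Q + 1/10*a_R + 1/2*a_S + 1/10*a_T
  a_R = 2/5*a_P + 1/10*a_Q + 1/10*a_R + 1/5*a_S + 1/5*a_T
  a_S = 0*a_P + 1/2*a_Q + 1/10*a_R + 1/10*a_S + 3/10*a_T

Substituting a_P = 1 and a_T = 0, rearrange to (I - Q) a = r where r[i] = P(i -> P):
  [4/5, -1/10, -1/2] . (a_Q, a_R, a_S) = 1/10
  [-1/10, 9/10, -1/5] . (a_Q, a_R, a_S) = 2/5
  [-1/2, -1/10, 9/10] . (a_Q, a_R, a_S) = 0

Solving yields:
  a_Q = 135/383
  a_R = 207/383
  a_S = 98/383

Starting state is Q, so the absorption probability is a_Q = 135/383.

Answer: 135/383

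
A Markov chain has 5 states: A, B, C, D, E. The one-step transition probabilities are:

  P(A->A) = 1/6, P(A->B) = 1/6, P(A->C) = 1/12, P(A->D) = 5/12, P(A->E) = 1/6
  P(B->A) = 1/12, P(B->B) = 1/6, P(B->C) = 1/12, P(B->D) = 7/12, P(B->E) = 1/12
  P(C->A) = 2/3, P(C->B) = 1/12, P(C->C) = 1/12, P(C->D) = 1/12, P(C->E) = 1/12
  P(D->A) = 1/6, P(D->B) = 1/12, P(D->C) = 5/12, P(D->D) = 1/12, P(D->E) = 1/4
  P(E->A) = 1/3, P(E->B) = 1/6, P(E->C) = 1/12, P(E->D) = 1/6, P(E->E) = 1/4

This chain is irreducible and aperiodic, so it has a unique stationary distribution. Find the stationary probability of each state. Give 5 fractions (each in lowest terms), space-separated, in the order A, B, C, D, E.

Answer: 3789/14072 1851/14072 4725/28144 7139/28144 625/3518

Derivation:
The stationary distribution satisfies pi = pi * P, i.e.:
  pi_A = 1/6*pi_A + 1/12*pi_B + 2/3*pi_C + 1/6*pi_D + 1/3*pi_E
  pi_B = 1/6*pi_A + 1/6*pi_B + 1/12*pi_C + 1/12*pi_D + 1/6*pi_E
  pi_C = 1/12*pi_A + 1/12*pi_B + 1/12*pi_C + 5/12*pi_D + 1/12*pi_E
  pi_D = 5/12*pi_A + 7/12*pi_B + 1/12*pi_C + 1/12*pi_D + 1/6*pi_E
  pi_E = 1/6*pi_A + 1/12*pi_B + 1/12*pi_C + 1/4*pi_D + 1/4*pi_E
with normalization: pi_A + pi_B + pi_C + pi_D + pi_E = 1.

Using the first 4 balance equations plus normalization, the linear system A*pi = b is:
  [-5/6, 1/12, 2/3, 1/6, 1/3] . pi = 0
  [1/6, -5/6, 1/12, 1/12, 1/6] . pi = 0
  [1/12, 1/12, -11/12, 5/12, 1/12] . pi = 0
  [5/12, 7/12, 1/12, -11/12, 1/6] . pi = 0
  [1, 1, 1, 1, 1] . pi = 1

Solving yields:
  pi_A = 3789/14072
  pi_B = 1851/14072
  pi_C = 4725/28144
  pi_D = 7139/28144
  pi_E = 625/3518

Verification (pi * P):
  3789/14072*1/6 + 1851/14072*1/12 + 4725/28144*2/3 + 7139/28144*1/6 + 625/3518*1/3 = 3789/14072 = pi_A  (ok)
  3789/14072*1/6 + 1851/14072*1/6 + 4725/28144*1/12 + 7139/28144*1/12 + 625/3518*1/6 = 1851/14072 = pi_B  (ok)
  3789/14072*1/12 + 1851/14072*1/12 + 4725/28144*1/12 + 7139/28144*5/12 + 625/3518*1/12 = 4725/28144 = pi_C  (ok)
  3789/14072*5/12 + 1851/14072*7/12 + 4725/28144*1/12 + 7139/28144*1/12 + 625/3518*1/6 = 7139/28144 = pi_D  (ok)
  3789/14072*1/6 + 1851/14072*1/12 + 4725/28144*1/12 + 7139/28144*1/4 + 625/3518*1/4 = 625/3518 = pi_E  (ok)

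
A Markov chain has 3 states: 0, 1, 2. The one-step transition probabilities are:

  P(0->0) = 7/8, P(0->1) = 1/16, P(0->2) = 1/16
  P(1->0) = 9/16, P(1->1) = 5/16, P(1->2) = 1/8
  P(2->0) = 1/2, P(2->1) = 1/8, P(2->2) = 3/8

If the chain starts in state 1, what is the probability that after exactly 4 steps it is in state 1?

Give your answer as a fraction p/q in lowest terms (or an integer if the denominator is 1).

Answer: 6301/65536

Derivation:
Computing P^4 by repeated multiplication:
P^1 =
  0: [7/8, 1/16, 1/16]
  1: [9/16, 5/16, 1/8]
  2: [1/2, 1/8, 3/8]
P^2 =
  0: [213/256, 21/256, 11/128]
  1: [187/256, 19/128, 31/256]
  2: [89/128, 15/128, 3/16]
P^3 =
  0: [3347/4096, 181/2048, 387/4096]
  1: [401/512, 439/4096, 449/4096]
  2: [1573/2048, 53/512, 263/2048]
P^4 =
  0: [13303/16384, 5931/65536, 6393/65536]
  1: [52455/65536, 6301/65536, 1695/16384]
  2: [13017/16384, 3159/32768, 3575/32768]

(P^4)[1 -> 1] = 6301/65536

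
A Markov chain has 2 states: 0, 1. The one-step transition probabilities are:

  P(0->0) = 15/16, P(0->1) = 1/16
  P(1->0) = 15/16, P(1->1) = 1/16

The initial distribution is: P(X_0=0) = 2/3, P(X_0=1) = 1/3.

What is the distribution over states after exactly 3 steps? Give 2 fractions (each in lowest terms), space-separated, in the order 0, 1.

Answer: 15/16 1/16

Derivation:
Propagating the distribution step by step (d_{t+1} = d_t * P):
d_0 = (0=2/3, 1=1/3)
  d_1[0] = 2/3*15/16 + 1/3*15/16 = 15/16
  d_1[1] = 2/3*1/16 + 1/3*1/16 = 1/16
d_1 = (0=15/16, 1=1/16)
  d_2[0] = 15/16*15/16 + 1/16*15/16 = 15/16
  d_2[1] = 15/16*1/16 + 1/16*1/16 = 1/16
d_2 = (0=15/16, 1=1/16)
  d_3[0] = 15/16*15/16 + 1/16*15/16 = 15/16
  d_3[1] = 15/16*1/16 + 1/16*1/16 = 1/16
d_3 = (0=15/16, 1=1/16)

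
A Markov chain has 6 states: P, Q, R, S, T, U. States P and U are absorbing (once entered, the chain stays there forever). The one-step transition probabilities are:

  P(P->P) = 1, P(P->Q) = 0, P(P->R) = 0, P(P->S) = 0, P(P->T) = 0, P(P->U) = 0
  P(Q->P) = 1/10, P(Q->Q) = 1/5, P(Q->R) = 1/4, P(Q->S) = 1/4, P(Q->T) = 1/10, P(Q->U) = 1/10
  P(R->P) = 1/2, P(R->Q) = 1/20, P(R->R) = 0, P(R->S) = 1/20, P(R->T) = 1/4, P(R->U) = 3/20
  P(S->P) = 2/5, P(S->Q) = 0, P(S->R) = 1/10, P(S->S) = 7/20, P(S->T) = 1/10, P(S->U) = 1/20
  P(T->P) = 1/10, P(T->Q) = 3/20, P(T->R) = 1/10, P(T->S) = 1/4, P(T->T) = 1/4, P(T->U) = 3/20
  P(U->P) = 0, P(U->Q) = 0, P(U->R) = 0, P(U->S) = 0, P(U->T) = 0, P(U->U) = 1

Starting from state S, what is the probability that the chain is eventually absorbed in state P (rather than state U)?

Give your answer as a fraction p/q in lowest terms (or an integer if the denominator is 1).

Let a_i = P(absorbed in P | start in state i).
Boundary conditions: a_P = 1, a_U = 0.
For each transient state i, a_i = sum_j P(i->j) * a_j:
  a_Q = 1/10*a_P + 1/5*a_Q + 1/4*a_R + 1/4*a_S + 1/10*a_T + 1/10*a_U
  a_R = 1/2*a_P + 1/20*a_Q + 0*a_R + 1/20*a_S + 1/4*a_T + 3/20*a_U
  a_S = 2/5*a_P + 0*a_Q + 1/10*a_R + 7/20*a_S + 1/10*a_T + 1/20*a_U
  a_T = 1/10*a_P + 3/20*a_Q + 1/10*a_R + 1/4*a_S + 1/4*a_T + 3/20*a_U

Substituting a_P = 1 and a_U = 0, rearrange to (I - Q) a = r where r[i] = P(i -> P):
  [4/5, -1/4, -1/4, -1/10] . (a_Q, a_R, a_S, a_T) = 1/10
  [-1/20, 1, -1/20, -1/4] . (a_Q, a_R, a_S, a_T) = 1/2
  [0, -1/10, 13/20, -1/10] . (a_Q, a_R, a_S, a_T) = 2/5
  [-3/20, -1/10, -1/4, 3/4] . (a_Q, a_R, a_S, a_T) = 1/10

Solving yields:
  a_Q = 5946/8551
  a_R = 6310/8551
  a_S = 7084/8551
  a_T = 5532/8551

Starting state is S, so the absorption probability is a_S = 7084/8551.

Answer: 7084/8551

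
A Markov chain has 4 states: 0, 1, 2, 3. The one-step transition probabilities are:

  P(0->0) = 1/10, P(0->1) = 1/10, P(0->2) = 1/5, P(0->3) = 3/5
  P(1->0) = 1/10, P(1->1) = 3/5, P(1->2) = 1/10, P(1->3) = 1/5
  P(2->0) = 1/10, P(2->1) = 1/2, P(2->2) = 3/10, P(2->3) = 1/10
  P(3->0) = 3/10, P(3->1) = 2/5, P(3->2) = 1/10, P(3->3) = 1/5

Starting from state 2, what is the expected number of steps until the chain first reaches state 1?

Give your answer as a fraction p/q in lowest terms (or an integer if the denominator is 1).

Answer: 800/341

Derivation:
Let h_i = expected steps to first reach 1 from state i.
Boundary: h_1 = 0.
First-step equations for the other states:
  h_0 = 1 + 1/10*h_0 + 1/10*h_1 + 1/5*h_2 + 3/5*h_3
  h_2 = 1 + 1/10*h_0 + 1/2*h_1 + 3/10*h_2 + 1/10*h_3
  h_3 = 1 + 3/10*h_0 + 2/5*h_1 + 1/10*h_2 + 1/5*h_3

Substituting h_1 = 0 and rearranging gives the linear system (I - Q) h = 1:
  [9/10, -1/5, -3/5] . (h_0, h_2, h_3) = 1
  [-1/10, 7/10, -1/10] . (h_0, h_2, h_3) = 1
  [-3/10, -1/10, 4/5] . (h_0, h_2, h_3) = 1

Solving yields:
  h_0 = 110/31
  h_2 = 800/341
  h_3 = 980/341

Starting state is 2, so the expected hitting time is h_2 = 800/341.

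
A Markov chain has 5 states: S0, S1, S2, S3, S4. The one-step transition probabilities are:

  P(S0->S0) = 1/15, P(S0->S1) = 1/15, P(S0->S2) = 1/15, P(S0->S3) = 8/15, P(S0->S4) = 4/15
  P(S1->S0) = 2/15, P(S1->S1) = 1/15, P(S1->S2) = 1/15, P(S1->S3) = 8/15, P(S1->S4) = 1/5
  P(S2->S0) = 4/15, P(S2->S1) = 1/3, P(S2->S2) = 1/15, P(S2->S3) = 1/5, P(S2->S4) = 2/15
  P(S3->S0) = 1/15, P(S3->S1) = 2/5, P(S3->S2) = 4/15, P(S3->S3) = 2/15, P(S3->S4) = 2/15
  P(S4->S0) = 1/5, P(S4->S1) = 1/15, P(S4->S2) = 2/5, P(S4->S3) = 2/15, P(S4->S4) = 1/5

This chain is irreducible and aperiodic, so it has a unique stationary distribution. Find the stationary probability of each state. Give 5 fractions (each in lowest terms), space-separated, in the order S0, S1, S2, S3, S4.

Answer: 11028/78133 16488/78133 14323/78133 22379/78133 1265/7103

Derivation:
The stationary distribution satisfies pi = pi * P, i.e.:
  pi_S0 = 1/15*pi_S0 + 2/15*pi_S1 + 4/15*pi_S2 + 1/15*pi_S3 + 1/5*pi_S4
  pi_S1 = 1/15*pi_S0 + 1/15*pi_S1 + 1/3*pi_S2 + 2/5*pi_S3 + 1/15*pi_S4
  pi_S2 = 1/15*pi_S0 + 1/15*pi_S1 + 1/15*pi_S2 + 4/15*pi_S3 + 2/5*pi_S4
  pi_S3 = 8/15*pi_S0 + 8/15*pi_S1 + 1/5*pi_S2 + 2/15*pi_S3 + 2/15*pi_S4
  pi_S4 = 4/15*pi_S0 + 1/5*pi_S1 + 2/15*pi_S2 + 2/15*pi_S3 + 1/5*pi_S4
with normalization: pi_S0 + pi_S1 + pi_S2 + pi_S3 + pi_S4 = 1.

Using the first 4 balance equations plus normalization, the linear system A*pi = b is:
  [-14/15, 2/15, 4/15, 1/15, 1/5] . pi = 0
  [1/15, -14/15, 1/3, 2/5, 1/15] . pi = 0
  [1/15, 1/15, -14/15, 4/15, 2/5] . pi = 0
  [8/15, 8/15, 1/5, -13/15, 2/15] . pi = 0
  [1, 1, 1, 1, 1] . pi = 1

Solving yields:
  pi_S0 = 11028/78133
  pi_S1 = 16488/78133
  pi_S2 = 14323/78133
  pi_S3 = 22379/78133
  pi_S4 = 1265/7103

Verification (pi * P):
  11028/78133*1/15 + 16488/78133*2/15 + 14323/78133*4/15 + 22379/78133*1/15 + 1265/7103*1/5 = 11028/78133 = pi_S0  (ok)
  11028/78133*1/15 + 16488/78133*1/15 + 14323/78133*1/3 + 22379/78133*2/5 + 1265/7103*1/15 = 16488/78133 = pi_S1  (ok)
  11028/78133*1/15 + 16488/78133*1/15 + 14323/78133*1/15 + 22379/78133*4/15 + 1265/7103*2/5 = 14323/78133 = pi_S2  (ok)
  11028/78133*8/15 + 16488/78133*8/15 + 14323/78133*1/5 + 22379/78133*2/15 + 1265/7103*2/15 = 22379/78133 = pi_S3  (ok)
  11028/78133*4/15 + 16488/78133*1/5 + 14323/78133*2/15 + 22379/78133*2/15 + 1265/7103*1/5 = 1265/7103 = pi_S4  (ok)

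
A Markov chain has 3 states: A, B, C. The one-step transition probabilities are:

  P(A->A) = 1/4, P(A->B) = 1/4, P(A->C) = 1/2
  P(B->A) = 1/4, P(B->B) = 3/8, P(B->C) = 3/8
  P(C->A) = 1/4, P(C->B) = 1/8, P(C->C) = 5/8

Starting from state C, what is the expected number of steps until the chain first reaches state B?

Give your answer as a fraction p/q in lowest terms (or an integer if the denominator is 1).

Let h_i = expected steps to first reach B from state i.
Boundary: h_B = 0.
First-step equations for the other states:
  h_A = 1 + 1/4*h_A + 1/4*h_B + 1/2*h_C
  h_C = 1 + 1/4*h_A + 1/8*h_B + 5/8*h_C

Substituting h_B = 0 and rearranging gives the linear system (I - Q) h = 1:
  [3/4, -1/2] . (h_A, h_C) = 1
  [-1/4, 3/8] . (h_A, h_C) = 1

Solving yields:
  h_A = 28/5
  h_C = 32/5

Starting state is C, so the expected hitting time is h_C = 32/5.

Answer: 32/5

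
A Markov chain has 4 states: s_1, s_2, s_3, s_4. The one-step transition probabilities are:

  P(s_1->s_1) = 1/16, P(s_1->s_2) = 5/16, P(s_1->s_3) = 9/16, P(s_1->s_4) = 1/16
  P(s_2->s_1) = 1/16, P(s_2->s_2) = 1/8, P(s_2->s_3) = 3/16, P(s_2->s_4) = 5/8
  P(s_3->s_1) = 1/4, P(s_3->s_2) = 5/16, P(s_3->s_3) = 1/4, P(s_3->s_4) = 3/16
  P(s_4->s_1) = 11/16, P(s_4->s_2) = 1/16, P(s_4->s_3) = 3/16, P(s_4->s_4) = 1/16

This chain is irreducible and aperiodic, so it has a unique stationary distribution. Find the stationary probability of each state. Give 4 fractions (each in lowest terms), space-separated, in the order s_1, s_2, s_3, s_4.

The stationary distribution satisfies pi = pi * P, i.e.:
  pi_s_1 = 1/16*pi_s_1 + 1/16*pi_s_2 + 1/4*pi_s_3 + 11/16*pi_s_4
  pi_s_2 = 5/16*pi_s_1 + 1/8*pi_s_2 + 5/16*pi_s_3 + 1/16*pi_s_4
  pi_s_3 = 9/16*pi_s_1 + 3/16*pi_s_2 + 1/4*pi_s_3 + 3/16*pi_s_4
  pi_s_4 = 1/16*pi_s_1 + 5/8*pi_s_2 + 3/16*pi_s_3 + 1/16*pi_s_4
with normalization: pi_s_1 + pi_s_2 + pi_s_3 + pi_s_4 = 1.

Using the first 3 balance equations plus normalization, the linear system A*pi = b is:
  [-15/16, 1/16, 1/4, 11/16] . pi = 0
  [5/16, -7/8, 5/16, 1/16] . pi = 0
  [9/16, 3/16, -3/4, 3/16] . pi = 0
  [1, 1, 1, 1] . pi = 1

Solving yields:
  pi_s_1 = 63/244
  pi_s_2 = 66/305
  pi_s_3 = 37/122
  pi_s_4 = 271/1220

Verification (pi * P):
  63/244*1/16 + 66/305*1/16 + 37/122*1/4 + 271/1220*11/16 = 63/244 = pi_s_1  (ok)
  63/244*5/16 + 66/305*1/8 + 37/122*5/16 + 271/1220*1/16 = 66/305 = pi_s_2  (ok)
  63/244*9/16 + 66/305*3/16 + 37/122*1/4 + 271/1220*3/16 = 37/122 = pi_s_3  (ok)
  63/244*1/16 + 66/305*5/8 + 37/122*3/16 + 271/1220*1/16 = 271/1220 = pi_s_4  (ok)

Answer: 63/244 66/305 37/122 271/1220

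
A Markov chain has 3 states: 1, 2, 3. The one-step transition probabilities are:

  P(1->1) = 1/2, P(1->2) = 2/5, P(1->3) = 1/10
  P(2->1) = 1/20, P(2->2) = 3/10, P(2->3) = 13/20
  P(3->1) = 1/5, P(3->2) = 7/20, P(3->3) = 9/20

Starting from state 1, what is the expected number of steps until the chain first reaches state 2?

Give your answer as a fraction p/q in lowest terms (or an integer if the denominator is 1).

Answer: 130/51

Derivation:
Let h_i = expected steps to first reach 2 from state i.
Boundary: h_2 = 0.
First-step equations for the other states:
  h_1 = 1 + 1/2*h_1 + 2/5*h_2 + 1/10*h_3
  h_3 = 1 + 1/5*h_1 + 7/20*h_2 + 9/20*h_3

Substituting h_2 = 0 and rearranging gives the linear system (I - Q) h = 1:
  [1/2, -1/10] . (h_1, h_3) = 1
  [-1/5, 11/20] . (h_1, h_3) = 1

Solving yields:
  h_1 = 130/51
  h_3 = 140/51

Starting state is 1, so the expected hitting time is h_1 = 130/51.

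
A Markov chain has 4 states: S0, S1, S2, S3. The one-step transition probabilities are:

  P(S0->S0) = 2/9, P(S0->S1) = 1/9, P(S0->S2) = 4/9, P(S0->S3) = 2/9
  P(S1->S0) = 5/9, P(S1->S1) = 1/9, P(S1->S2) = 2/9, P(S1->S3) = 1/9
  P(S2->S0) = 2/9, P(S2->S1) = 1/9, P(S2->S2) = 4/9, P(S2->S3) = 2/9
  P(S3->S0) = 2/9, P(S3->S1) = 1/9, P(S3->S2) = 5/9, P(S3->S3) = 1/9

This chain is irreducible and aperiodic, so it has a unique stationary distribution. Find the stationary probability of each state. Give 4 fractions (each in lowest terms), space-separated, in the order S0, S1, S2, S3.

The stationary distribution satisfies pi = pi * P, i.e.:
  pi_S0 = 2/9*pi_S0 + 5/9*pi_S1 + 2/9*pi_S2 + 2/9*pi_S3
  pi_S1 = 1/9*pi_S0 + 1/9*pi_S1 + 1/9*pi_S2 + 1/9*pi_S3
  pi_S2 = 4/9*pi_S0 + 2/9*pi_S1 + 4/9*pi_S2 + 5/9*pi_S3
  pi_S3 = 2/9*pi_S0 + 1/9*pi_S1 + 2/9*pi_S2 + 1/9*pi_S3
with normalization: pi_S0 + pi_S1 + pi_S2 + pi_S3 = 1.

Using the first 3 balance equations plus normalization, the linear system A*pi = b is:
  [-7/9, 5/9, 2/9, 2/9] . pi = 0
  [1/9, -8/9, 1/9, 1/9] . pi = 0
  [4/9, 2/9, -5/9, 5/9] . pi = 0
  [1, 1, 1, 1] . pi = 1

Solving yields:
  pi_S0 = 7/27
  pi_S1 = 1/9
  pi_S2 = 119/270
  pi_S3 = 17/90

Verification (pi * P):
  7/27*2/9 + 1/9*5/9 + 119/270*2/9 + 17/90*2/9 = 7/27 = pi_S0  (ok)
  7/27*1/9 + 1/9*1/9 + 119/270*1/9 + 17/90*1/9 = 1/9 = pi_S1  (ok)
  7/27*4/9 + 1/9*2/9 + 119/270*4/9 + 17/90*5/9 = 119/270 = pi_S2  (ok)
  7/27*2/9 + 1/9*1/9 + 119/270*2/9 + 17/90*1/9 = 17/90 = pi_S3  (ok)

Answer: 7/27 1/9 119/270 17/90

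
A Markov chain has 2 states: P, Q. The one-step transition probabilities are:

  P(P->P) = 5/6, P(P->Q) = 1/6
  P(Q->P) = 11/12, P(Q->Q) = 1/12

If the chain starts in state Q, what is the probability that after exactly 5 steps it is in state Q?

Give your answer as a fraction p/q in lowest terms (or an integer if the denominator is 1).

Answer: 38281/248832

Derivation:
Computing P^5 by repeated multiplication:
P^1 =
  P: [5/6, 1/6]
  Q: [11/12, 1/12]
P^2 =
  P: [61/72, 11/72]
  Q: [121/144, 23/144]
P^3 =
  P: [731/864, 133/864]
  Q: [1463/1728, 265/1728]
P^4 =
  P: [8773/10368, 1595/10368]
  Q: [17545/20736, 3191/20736]
P^5 =
  P: [105275/124416, 19141/124416]
  Q: [210551/248832, 38281/248832]

(P^5)[Q -> Q] = 38281/248832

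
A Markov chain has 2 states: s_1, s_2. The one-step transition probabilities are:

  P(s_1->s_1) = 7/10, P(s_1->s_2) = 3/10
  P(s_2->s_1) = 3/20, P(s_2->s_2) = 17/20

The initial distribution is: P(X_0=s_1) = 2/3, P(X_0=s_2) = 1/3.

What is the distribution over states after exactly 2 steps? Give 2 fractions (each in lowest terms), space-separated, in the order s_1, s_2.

Answer: 521/1200 679/1200

Derivation:
Propagating the distribution step by step (d_{t+1} = d_t * P):
d_0 = (s_1=2/3, s_2=1/3)
  d_1[s_1] = 2/3*7/10 + 1/3*3/20 = 31/60
  d_1[s_2] = 2/3*3/10 + 1/3*17/20 = 29/60
d_1 = (s_1=31/60, s_2=29/60)
  d_2[s_1] = 31/60*7/10 + 29/60*3/20 = 521/1200
  d_2[s_2] = 31/60*3/10 + 29/60*17/20 = 679/1200
d_2 = (s_1=521/1200, s_2=679/1200)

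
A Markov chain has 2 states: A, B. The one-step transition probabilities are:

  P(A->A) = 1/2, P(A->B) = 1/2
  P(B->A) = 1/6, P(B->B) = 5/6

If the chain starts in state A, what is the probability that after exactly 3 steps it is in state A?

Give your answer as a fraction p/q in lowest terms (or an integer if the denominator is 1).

Answer: 5/18

Derivation:
Computing P^3 by repeated multiplication:
P^1 =
  A: [1/2, 1/2]
  B: [1/6, 5/6]
P^2 =
  A: [1/3, 2/3]
  B: [2/9, 7/9]
P^3 =
  A: [5/18, 13/18]
  B: [13/54, 41/54]

(P^3)[A -> A] = 5/18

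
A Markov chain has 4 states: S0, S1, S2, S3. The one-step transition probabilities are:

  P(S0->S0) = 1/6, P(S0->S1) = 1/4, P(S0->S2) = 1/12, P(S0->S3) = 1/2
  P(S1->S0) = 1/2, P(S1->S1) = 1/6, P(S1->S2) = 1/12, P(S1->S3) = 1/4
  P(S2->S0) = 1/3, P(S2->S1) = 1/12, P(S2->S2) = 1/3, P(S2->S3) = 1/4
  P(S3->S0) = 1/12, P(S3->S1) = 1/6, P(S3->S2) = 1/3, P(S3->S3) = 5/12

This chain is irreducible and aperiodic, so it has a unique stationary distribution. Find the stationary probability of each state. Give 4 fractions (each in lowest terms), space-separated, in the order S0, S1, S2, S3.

The stationary distribution satisfies pi = pi * P, i.e.:
  pi_S0 = 1/6*pi_S0 + 1/2*pi_S1 + 1/3*pi_S2 + 1/12*pi_S3
  pi_S1 = 1/4*pi_S0 + 1/6*pi_S1 + 1/12*pi_S2 + 1/6*pi_S3
  pi_S2 = 1/12*pi_S0 + 1/12*pi_S1 + 1/3*pi_S2 + 1/3*pi_S3
  pi_S3 = 1/2*pi_S0 + 1/4*pi_S1 + 1/4*pi_S2 + 5/12*pi_S3
with normalization: pi_S0 + pi_S1 + pi_S2 + pi_S3 = 1.

Using the first 3 balance equations plus normalization, the linear system A*pi = b is:
  [-5/6, 1/2, 1/3, 1/12] . pi = 0
  [1/4, -5/6, 1/12, 1/6] . pi = 0
  [1/12, 1/12, -2/3, 1/3] . pi = 0
  [1, 1, 1, 1] . pi = 1

Solving yields:
  pi_S0 = 367/1593
  pi_S1 = 265/1593
  pi_S2 = 373/1593
  pi_S3 = 196/531

Verification (pi * P):
  367/1593*1/6 + 265/1593*1/2 + 373/1593*1/3 + 196/531*1/12 = 367/1593 = pi_S0  (ok)
  367/1593*1/4 + 265/1593*1/6 + 373/1593*1/12 + 196/531*1/6 = 265/1593 = pi_S1  (ok)
  367/1593*1/12 + 265/1593*1/12 + 373/1593*1/3 + 196/531*1/3 = 373/1593 = pi_S2  (ok)
  367/1593*1/2 + 265/1593*1/4 + 373/1593*1/4 + 196/531*5/12 = 196/531 = pi_S3  (ok)

Answer: 367/1593 265/1593 373/1593 196/531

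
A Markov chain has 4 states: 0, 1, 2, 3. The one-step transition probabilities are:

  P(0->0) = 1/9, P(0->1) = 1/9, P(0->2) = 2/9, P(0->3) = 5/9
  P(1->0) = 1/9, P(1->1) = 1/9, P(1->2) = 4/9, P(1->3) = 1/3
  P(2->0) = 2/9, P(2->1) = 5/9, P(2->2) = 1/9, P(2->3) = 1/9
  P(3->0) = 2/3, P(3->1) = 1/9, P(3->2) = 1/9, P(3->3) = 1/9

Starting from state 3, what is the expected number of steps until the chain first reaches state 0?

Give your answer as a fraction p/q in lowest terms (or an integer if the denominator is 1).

Answer: 621/301

Derivation:
Let h_i = expected steps to first reach 0 from state i.
Boundary: h_0 = 0.
First-step equations for the other states:
  h_1 = 1 + 1/9*h_0 + 1/9*h_1 + 4/9*h_2 + 1/3*h_3
  h_2 = 1 + 2/9*h_0 + 5/9*h_1 + 1/9*h_2 + 1/9*h_3
  h_3 = 1 + 2/3*h_0 + 1/9*h_1 + 1/9*h_2 + 1/9*h_3

Substituting h_0 = 0 and rearranging gives the linear system (I - Q) h = 1:
  [8/9, -4/9, -1/3] . (h_1, h_2, h_3) = 1
  [-5/9, 8/9, -1/9] . (h_1, h_2, h_3) = 1
  [-1/9, -1/9, 8/9] . (h_1, h_2, h_3) = 1

Solving yields:
  h_1 = 162/43
  h_2 = 1125/301
  h_3 = 621/301

Starting state is 3, so the expected hitting time is h_3 = 621/301.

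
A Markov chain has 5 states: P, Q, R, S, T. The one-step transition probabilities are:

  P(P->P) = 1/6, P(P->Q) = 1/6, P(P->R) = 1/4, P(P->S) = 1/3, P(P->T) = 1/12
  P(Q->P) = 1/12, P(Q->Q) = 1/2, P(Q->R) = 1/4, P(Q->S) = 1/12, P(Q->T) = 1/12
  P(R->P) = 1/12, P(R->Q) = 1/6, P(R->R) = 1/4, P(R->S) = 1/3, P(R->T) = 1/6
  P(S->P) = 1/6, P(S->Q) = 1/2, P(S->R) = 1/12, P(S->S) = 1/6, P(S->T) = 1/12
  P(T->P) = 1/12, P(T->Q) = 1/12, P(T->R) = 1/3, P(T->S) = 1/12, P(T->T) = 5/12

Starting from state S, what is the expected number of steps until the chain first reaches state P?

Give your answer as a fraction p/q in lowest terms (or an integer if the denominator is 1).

Let h_i = expected steps to first reach P from state i.
Boundary: h_P = 0.
First-step equations for the other states:
  h_Q = 1 + 1/12*h_P + 1/2*h_Q + 1/4*h_R + 1/12*h_S + 1/12*h_T
  h_R = 1 + 1/12*h_P + 1/6*h_Q + 1/4*h_R + 1/3*h_S + 1/6*h_T
  h_S = 1 + 1/6*h_P + 1/2*h_Q + 1/12*h_R + 1/6*h_S + 1/12*h_T
  h_T = 1 + 1/12*h_P + 1/12*h_Q + 1/3*h_R + 1/12*h_S + 5/12*h_T

Substituting h_P = 0 and rearranging gives the linear system (I - Q) h = 1:
  [1/2, -1/4, -1/12, -1/12] . (h_Q, h_R, h_S, h_T) = 1
  [-1/6, 3/4, -1/3, -1/6] . (h_Q, h_R, h_S, h_T) = 1
  [-1/2, -1/12, 5/6, -1/12] . (h_Q, h_R, h_S, h_T) = 1
  [-1/12, -1/3, -1/12, 7/12] . (h_Q, h_R, h_S, h_T) = 1

Solving yields:
  h_Q = 4372/421
  h_R = 4276/421
  h_S = 3992/421
  h_T = 4360/421

Starting state is S, so the expected hitting time is h_S = 3992/421.

Answer: 3992/421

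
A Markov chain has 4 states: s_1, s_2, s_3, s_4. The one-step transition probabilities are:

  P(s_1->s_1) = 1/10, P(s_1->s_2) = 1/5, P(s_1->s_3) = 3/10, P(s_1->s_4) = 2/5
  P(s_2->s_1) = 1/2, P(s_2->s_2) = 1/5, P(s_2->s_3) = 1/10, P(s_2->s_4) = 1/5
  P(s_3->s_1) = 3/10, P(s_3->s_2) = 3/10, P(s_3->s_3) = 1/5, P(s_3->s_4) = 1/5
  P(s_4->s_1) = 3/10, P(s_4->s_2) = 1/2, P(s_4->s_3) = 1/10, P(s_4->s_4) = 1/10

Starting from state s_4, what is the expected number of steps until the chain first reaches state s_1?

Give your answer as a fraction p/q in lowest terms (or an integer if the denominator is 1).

Let h_i = expected steps to first reach s_1 from state i.
Boundary: h_s_1 = 0.
First-step equations for the other states:
  h_s_2 = 1 + 1/2*h_s_1 + 1/5*h_s_2 + 1/10*h_s_3 + 1/5*h_s_4
  h_s_3 = 1 + 3/10*h_s_1 + 3/10*h_s_2 + 1/5*h_s_3 + 1/5*h_s_4
  h_s_4 = 1 + 3/10*h_s_1 + 1/2*h_s_2 + 1/10*h_s_3 + 1/10*h_s_4

Substituting h_s_1 = 0 and rearranging gives the linear system (I - Q) h = 1:
  [4/5, -1/10, -1/5] . (h_s_2, h_s_3, h_s_4) = 1
  [-3/10, 4/5, -1/5] . (h_s_2, h_s_3, h_s_4) = 1
  [-1/2, -1/10, 9/10] . (h_s_2, h_s_3, h_s_4) = 1

Solving yields:
  h_s_2 = 990/437
  h_s_3 = 1210/437
  h_s_4 = 1170/437

Starting state is s_4, so the expected hitting time is h_s_4 = 1170/437.

Answer: 1170/437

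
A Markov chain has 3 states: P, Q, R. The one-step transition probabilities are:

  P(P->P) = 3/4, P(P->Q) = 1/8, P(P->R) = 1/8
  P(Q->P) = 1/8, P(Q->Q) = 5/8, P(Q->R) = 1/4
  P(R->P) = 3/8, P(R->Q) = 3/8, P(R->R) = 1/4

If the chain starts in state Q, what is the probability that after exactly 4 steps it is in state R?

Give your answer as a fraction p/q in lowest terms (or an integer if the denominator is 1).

Answer: 845/4096

Derivation:
Computing P^4 by repeated multiplication:
P^1 =
  P: [3/4, 1/8, 1/8]
  Q: [1/8, 5/8, 1/4]
  R: [3/8, 3/8, 1/4]
P^2 =
  P: [5/8, 7/32, 5/32]
  Q: [17/64, 1/2, 15/64]
  R: [27/64, 3/8, 13/64]
P^3 =
  P: [71/128, 35/128, 11/64]
  Q: [179/512, 111/256, 111/512]
  R: [225/512, 93/256, 101/512]
P^4 =
  P: [527/1024, 39/128, 185/1024]
  Q: [1629/4096, 811/2048, 845/4096]
  R: [1839/4096, 729/2048, 799/4096]

(P^4)[Q -> R] = 845/4096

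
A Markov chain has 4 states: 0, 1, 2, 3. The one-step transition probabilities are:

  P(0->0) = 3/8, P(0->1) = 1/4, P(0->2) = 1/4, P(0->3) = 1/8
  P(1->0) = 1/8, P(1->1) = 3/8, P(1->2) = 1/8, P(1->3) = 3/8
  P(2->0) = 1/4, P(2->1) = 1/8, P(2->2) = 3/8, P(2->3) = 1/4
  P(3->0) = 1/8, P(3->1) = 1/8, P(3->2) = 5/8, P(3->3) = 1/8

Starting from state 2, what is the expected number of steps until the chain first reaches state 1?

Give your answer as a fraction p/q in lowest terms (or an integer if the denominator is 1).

Let h_i = expected steps to first reach 1 from state i.
Boundary: h_1 = 0.
First-step equations for the other states:
  h_0 = 1 + 3/8*h_0 + 1/4*h_1 + 1/4*h_2 + 1/8*h_3
  h_2 = 1 + 1/4*h_0 + 1/8*h_1 + 3/8*h_2 + 1/4*h_3
  h_3 = 1 + 1/8*h_0 + 1/8*h_1 + 5/8*h_2 + 1/8*h_3

Substituting h_1 = 0 and rearranging gives the linear system (I - Q) h = 1:
  [5/8, -1/4, -1/8] . (h_0, h_2, h_3) = 1
  [-1/4, 5/8, -1/4] . (h_0, h_2, h_3) = 1
  [-1/8, -5/8, 7/8] . (h_0, h_2, h_3) = 1

Solving yields:
  h_0 = 212/39
  h_2 = 248/39
  h_3 = 84/13

Starting state is 2, so the expected hitting time is h_2 = 248/39.

Answer: 248/39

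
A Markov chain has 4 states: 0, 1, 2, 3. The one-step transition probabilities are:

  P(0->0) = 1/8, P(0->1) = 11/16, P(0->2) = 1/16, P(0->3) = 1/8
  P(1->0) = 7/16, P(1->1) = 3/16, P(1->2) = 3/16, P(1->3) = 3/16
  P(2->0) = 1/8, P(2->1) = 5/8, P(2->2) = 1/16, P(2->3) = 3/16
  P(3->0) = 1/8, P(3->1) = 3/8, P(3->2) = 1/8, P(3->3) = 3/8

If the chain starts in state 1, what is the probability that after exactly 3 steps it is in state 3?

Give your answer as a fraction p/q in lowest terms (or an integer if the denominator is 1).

Answer: 871/4096

Derivation:
Computing P^3 by repeated multiplication:
P^1 =
  0: [1/8, 11/16, 1/16, 1/8]
  1: [7/16, 3/16, 3/16, 3/16]
  2: [1/8, 5/8, 1/16, 3/16]
  3: [1/8, 3/8, 1/8, 3/8]
P^2 =
  0: [87/256, 77/256, 5/32, 13/64]
  1: [47/256, 67/128, 25/256, 25/128]
  2: [41/128, 5/16, 39/256, 55/256]
  3: [31/128, 3/8, 17/128, 1/4]
P^3 =
  0: [897/4096, 475/1024, 231/2048, 837/4096]
  1: [591/2048, 1469/4096, 287/2048, 871/4096]
  2: [57/256, 931/2048, 471/4096, 851/4096]
  3: [31/128, 847/2048, 1/8, 449/2048]

(P^3)[1 -> 3] = 871/4096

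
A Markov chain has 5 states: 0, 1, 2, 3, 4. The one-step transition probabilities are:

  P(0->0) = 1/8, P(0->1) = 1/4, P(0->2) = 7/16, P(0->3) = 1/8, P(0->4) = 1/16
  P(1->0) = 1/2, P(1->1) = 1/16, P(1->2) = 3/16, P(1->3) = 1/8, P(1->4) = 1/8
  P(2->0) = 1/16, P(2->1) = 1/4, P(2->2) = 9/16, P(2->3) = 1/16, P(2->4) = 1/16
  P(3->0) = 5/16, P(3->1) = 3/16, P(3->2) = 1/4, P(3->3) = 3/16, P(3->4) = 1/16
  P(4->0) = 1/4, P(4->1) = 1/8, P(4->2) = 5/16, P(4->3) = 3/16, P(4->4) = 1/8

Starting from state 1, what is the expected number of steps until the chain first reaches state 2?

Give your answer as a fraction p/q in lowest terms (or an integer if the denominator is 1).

Answer: 83824/24309

Derivation:
Let h_i = expected steps to first reach 2 from state i.
Boundary: h_2 = 0.
First-step equations for the other states:
  h_0 = 1 + 1/8*h_0 + 1/4*h_1 + 7/16*h_2 + 1/8*h_3 + 1/16*h_4
  h_1 = 1 + 1/2*h_0 + 1/16*h_1 + 3/16*h_2 + 1/8*h_3 + 1/8*h_4
  h_3 = 1 + 5/16*h_0 + 3/16*h_1 + 1/4*h_2 + 3/16*h_3 + 1/16*h_4
  h_4 = 1 + 1/4*h_0 + 1/8*h_1 + 5/16*h_2 + 3/16*h_3 + 1/8*h_4

Substituting h_2 = 0 and rearranging gives the linear system (I - Q) h = 1:
  [7/8, -1/4, -1/8, -1/16] . (h_0, h_1, h_3, h_4) = 1
  [-1/2, 15/16, -1/8, -1/8] . (h_0, h_1, h_3, h_4) = 1
  [-5/16, -3/16, 13/16, -1/16] . (h_0, h_1, h_3, h_4) = 1
  [-1/4, -1/8, -3/16, 7/8] . (h_0, h_1, h_3, h_4) = 1

Solving yields:
  h_0 = 68896/24309
  h_1 = 83824/24309
  h_3 = 81680/24309
  h_4 = 25648/8103

Starting state is 1, so the expected hitting time is h_1 = 83824/24309.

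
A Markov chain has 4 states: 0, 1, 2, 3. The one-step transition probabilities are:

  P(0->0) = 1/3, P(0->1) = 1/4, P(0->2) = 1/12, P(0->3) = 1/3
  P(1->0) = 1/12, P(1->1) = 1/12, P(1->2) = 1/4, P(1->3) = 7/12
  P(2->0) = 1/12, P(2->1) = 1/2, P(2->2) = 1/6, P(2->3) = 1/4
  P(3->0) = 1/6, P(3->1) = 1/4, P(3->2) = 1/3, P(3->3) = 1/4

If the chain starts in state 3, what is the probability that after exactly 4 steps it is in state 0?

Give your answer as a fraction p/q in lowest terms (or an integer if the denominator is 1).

Computing P^4 by repeated multiplication:
P^1 =
  0: [1/3, 1/4, 1/12, 1/3]
  1: [1/12, 1/12, 1/4, 7/12]
  2: [1/12, 1/2, 1/6, 1/4]
  3: [1/6, 1/4, 1/3, 1/4]
P^2 =
  0: [7/36, 11/48, 31/144, 13/36]
  1: [11/72, 43/144, 19/72, 41/144]
  2: [1/8, 5/24, 35/144, 61/144]
  3: [7/48, 7/24, 31/144, 25/72]
P^3 =
  0: [35/216, 17/64, 397/1728, 37/108]
  1: [251/1728, 115/432, 391/1728, 313/864]
  2: [259/1728, 53/192, 211/864, 95/288]
  3: [257/1728, 49/192, 409/1728, 23/64]
P^4 =
  0: [395/2592, 1819/6912, 4819/20736, 1825/5184]
  1: [3107/20736, 5437/20736, 1639/6912, 2425/6912]
  2: [1025/6912, 229/864, 2407/10368, 7351/20736]
  3: [65/432, 1843/6912, 2441/10368, 7205/20736]

(P^4)[3 -> 0] = 65/432

Answer: 65/432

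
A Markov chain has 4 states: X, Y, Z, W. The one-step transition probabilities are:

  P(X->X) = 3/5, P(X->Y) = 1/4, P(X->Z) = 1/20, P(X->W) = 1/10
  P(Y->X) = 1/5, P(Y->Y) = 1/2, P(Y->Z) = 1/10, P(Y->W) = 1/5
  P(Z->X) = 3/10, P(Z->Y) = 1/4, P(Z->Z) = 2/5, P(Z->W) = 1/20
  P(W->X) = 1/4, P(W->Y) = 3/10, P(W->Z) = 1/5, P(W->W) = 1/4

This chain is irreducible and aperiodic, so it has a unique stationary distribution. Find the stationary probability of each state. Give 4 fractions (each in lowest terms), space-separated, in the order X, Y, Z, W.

Answer: 246/667 229/667 4/29 100/667

Derivation:
The stationary distribution satisfies pi = pi * P, i.e.:
  pi_X = 3/5*pi_X + 1/5*pi_Y + 3/10*pi_Z + 1/4*pi_W
  pi_Y = 1/4*pi_X + 1/2*pi_Y + 1/4*pi_Z + 3/10*pi_W
  pi_Z = 1/20*pi_X + 1/10*pi_Y + 2/5*pi_Z + 1/5*pi_W
  pi_W = 1/10*pi_X + 1/5*pi_Y + 1/20*pi_Z + 1/4*pi_W
with normalization: pi_X + pi_Y + pi_Z + pi_W = 1.

Using the first 3 balance equations plus normalization, the linear system A*pi = b is:
  [-2/5, 1/5, 3/10, 1/4] . pi = 0
  [1/4, -1/2, 1/4, 3/10] . pi = 0
  [1/20, 1/10, -3/5, 1/5] . pi = 0
  [1, 1, 1, 1] . pi = 1

Solving yields:
  pi_X = 246/667
  pi_Y = 229/667
  pi_Z = 4/29
  pi_W = 100/667

Verification (pi * P):
  246/667*3/5 + 229/667*1/5 + 4/29*3/10 + 100/667*1/4 = 246/667 = pi_X  (ok)
  246/667*1/4 + 229/667*1/2 + 4/29*1/4 + 100/667*3/10 = 229/667 = pi_Y  (ok)
  246/667*1/20 + 229/667*1/10 + 4/29*2/5 + 100/667*1/5 = 4/29 = pi_Z  (ok)
  246/667*1/10 + 229/667*1/5 + 4/29*1/20 + 100/667*1/4 = 100/667 = pi_W  (ok)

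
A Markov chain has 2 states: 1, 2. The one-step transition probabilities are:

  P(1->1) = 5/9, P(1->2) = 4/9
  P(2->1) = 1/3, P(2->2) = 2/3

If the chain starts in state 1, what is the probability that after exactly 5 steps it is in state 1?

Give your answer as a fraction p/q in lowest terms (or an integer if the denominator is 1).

Answer: 25325/59049

Derivation:
Computing P^5 by repeated multiplication:
P^1 =
  1: [5/9, 4/9]
  2: [1/3, 2/3]
P^2 =
  1: [37/81, 44/81]
  2: [11/27, 16/27]
P^3 =
  1: [317/729, 412/729]
  2: [103/243, 140/243]
P^4 =
  1: [2821/6561, 3740/6561]
  2: [935/2187, 1252/2187]
P^5 =
  1: [25325/59049, 33724/59049]
  2: [8431/19683, 11252/19683]

(P^5)[1 -> 1] = 25325/59049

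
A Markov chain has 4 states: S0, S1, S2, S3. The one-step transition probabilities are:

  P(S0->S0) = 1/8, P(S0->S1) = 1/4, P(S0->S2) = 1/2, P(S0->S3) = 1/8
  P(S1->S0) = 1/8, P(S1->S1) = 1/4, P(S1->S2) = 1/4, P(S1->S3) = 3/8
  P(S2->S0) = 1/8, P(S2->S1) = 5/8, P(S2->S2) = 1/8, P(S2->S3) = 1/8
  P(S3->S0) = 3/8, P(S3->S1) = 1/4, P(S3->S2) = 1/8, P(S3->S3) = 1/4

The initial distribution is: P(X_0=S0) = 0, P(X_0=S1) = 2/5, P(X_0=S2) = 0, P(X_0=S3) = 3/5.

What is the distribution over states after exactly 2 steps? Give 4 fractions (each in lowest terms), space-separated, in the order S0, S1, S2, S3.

Propagating the distribution step by step (d_{t+1} = d_t * P):
d_0 = (S0=0, S1=2/5, S2=0, S3=3/5)
  d_1[S0] = 0*1/8 + 2/5*1/8 + 0*1/8 + 3/5*3/8 = 11/40
  d_1[S1] = 0*1/4 + 2/5*1/4 + 0*5/8 + 3/5*1/4 = 1/4
  d_1[S2] = 0*1/2 + 2/5*1/4 + 0*1/8 + 3/5*1/8 = 7/40
  d_1[S3] = 0*1/8 + 2/5*3/8 + 0*1/8 + 3/5*1/4 = 3/10
d_1 = (S0=11/40, S1=1/4, S2=7/40, S3=3/10)
  d_2[S0] = 11/40*1/8 + 1/4*1/8 + 7/40*1/8 + 3/10*3/8 = 1/5
  d_2[S1] = 11/40*1/4 + 1/4*1/4 + 7/40*5/8 + 3/10*1/4 = 101/320
  d_2[S2] = 11/40*1/2 + 1/4*1/4 + 7/40*1/8 + 3/10*1/8 = 83/320
  d_2[S3] = 11/40*1/8 + 1/4*3/8 + 7/40*1/8 + 3/10*1/4 = 9/40
d_2 = (S0=1/5, S1=101/320, S2=83/320, S3=9/40)

Answer: 1/5 101/320 83/320 9/40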